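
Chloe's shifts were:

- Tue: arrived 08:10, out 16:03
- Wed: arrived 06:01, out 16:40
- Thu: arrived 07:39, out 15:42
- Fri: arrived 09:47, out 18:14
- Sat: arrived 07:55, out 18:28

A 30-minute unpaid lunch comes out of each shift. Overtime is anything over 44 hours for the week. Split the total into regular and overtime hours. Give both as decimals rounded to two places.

Regular 43.08 hours, overtime 0.00 hours

Tue: 08:10–16:03 = 7 h 53 min; less 30 min break → 7 h 23 min
Wed: 06:01–16:40 = 10 h 39 min; less 30 min break → 10 h 9 min
Thu: 07:39–15:42 = 8 h 3 min; less 30 min break → 7 h 33 min
Fri: 09:47–18:14 = 8 h 27 min; less 30 min break → 7 h 57 min
Sat: 07:55–18:28 = 10 h 33 min; less 30 min break → 10 h 3 min
Total worked: 43 h 5 min = 43.08 h.
Threshold 44 h → overtime 0 h 0 min, regular 43 h 5 min.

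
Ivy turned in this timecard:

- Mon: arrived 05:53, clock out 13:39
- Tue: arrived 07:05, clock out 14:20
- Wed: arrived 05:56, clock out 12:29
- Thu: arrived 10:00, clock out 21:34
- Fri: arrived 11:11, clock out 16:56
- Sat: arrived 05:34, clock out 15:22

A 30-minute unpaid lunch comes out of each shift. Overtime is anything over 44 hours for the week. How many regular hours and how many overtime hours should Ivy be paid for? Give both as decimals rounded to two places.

Mon: 05:53–13:39 = 7 h 46 min; less 30 min break → 7 h 16 min
Tue: 07:05–14:20 = 7 h 15 min; less 30 min break → 6 h 45 min
Wed: 05:56–12:29 = 6 h 33 min; less 30 min break → 6 h 3 min
Thu: 10:00–21:34 = 11 h 34 min; less 30 min break → 11 h 4 min
Fri: 11:11–16:56 = 5 h 45 min; less 30 min break → 5 h 15 min
Sat: 05:34–15:22 = 9 h 48 min; less 30 min break → 9 h 18 min
Total worked: 45 h 41 min = 45.68 h.
Threshold 44 h → overtime 1 h 41 min, regular 44 h 0 min.

Regular 44.00 hours, overtime 1.68 hours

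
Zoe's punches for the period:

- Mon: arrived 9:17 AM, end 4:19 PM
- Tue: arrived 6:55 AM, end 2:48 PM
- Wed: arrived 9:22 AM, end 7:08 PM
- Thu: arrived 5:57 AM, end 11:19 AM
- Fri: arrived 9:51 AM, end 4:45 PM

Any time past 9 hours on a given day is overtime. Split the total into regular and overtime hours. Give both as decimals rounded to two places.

Regular 36.18 hours, overtime 0.77 hours

Mon: 9:17 AM–4:19 PM = 7 h 2 min
Tue: 6:55 AM–2:48 PM = 7 h 53 min
Wed: 9:22 AM–7:08 PM = 9 h 46 min
Thu: 5:57 AM–11:19 AM = 5 h 22 min
Fri: 9:51 AM–4:45 PM = 6 h 54 min
Mon reg 7 h 2 min / OT 0 h 0 min; Tue reg 7 h 53 min / OT 0 h 0 min; Wed reg 9 h 0 min / OT 0 h 46 min; Thu reg 5 h 22 min / OT 0 h 0 min; Fri reg 6 h 54 min / OT 0 h 0 min.
Totals: regular 36 h 11 min, overtime 0 h 46 min.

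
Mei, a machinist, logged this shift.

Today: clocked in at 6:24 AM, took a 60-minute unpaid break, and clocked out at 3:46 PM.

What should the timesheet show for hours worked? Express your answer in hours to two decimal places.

Today: 6:24 AM–3:46 PM = 9 h 22 min; less 60 min break → 8 h 22 min

8.37 hours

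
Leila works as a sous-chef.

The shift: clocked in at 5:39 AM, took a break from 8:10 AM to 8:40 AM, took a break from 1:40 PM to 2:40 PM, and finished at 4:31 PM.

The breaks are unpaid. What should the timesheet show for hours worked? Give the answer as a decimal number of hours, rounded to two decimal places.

The shift: 5:39 AM–4:31 PM = 10 h 52 min; less 90 min break → 9 h 22 min

9.37 hours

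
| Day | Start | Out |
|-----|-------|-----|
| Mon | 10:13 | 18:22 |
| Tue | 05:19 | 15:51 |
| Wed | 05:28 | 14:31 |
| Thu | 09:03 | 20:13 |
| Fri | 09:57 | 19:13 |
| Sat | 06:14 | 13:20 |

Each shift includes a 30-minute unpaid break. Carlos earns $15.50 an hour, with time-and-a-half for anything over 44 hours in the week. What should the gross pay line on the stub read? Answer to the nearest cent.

Mon: 10:13–18:22 = 8 h 9 min; less 30 min break → 7 h 39 min
Tue: 05:19–15:51 = 10 h 32 min; less 30 min break → 10 h 2 min
Wed: 05:28–14:31 = 9 h 3 min; less 30 min break → 8 h 33 min
Thu: 09:03–20:13 = 11 h 10 min; less 30 min break → 10 h 40 min
Fri: 09:57–19:13 = 9 h 16 min; less 30 min break → 8 h 46 min
Sat: 06:14–13:20 = 7 h 6 min; less 30 min break → 6 h 36 min
Total worked: 52 h 16 min = 3136 min.
Regular 44 h 0 min = 2640 min at $15.50/h; overtime 8 h 16 min = 496 min at $23.25/h.
Pay = (2640 × $15.50 + 496 × $23.25) ÷ 60 = $874.20.

$874.20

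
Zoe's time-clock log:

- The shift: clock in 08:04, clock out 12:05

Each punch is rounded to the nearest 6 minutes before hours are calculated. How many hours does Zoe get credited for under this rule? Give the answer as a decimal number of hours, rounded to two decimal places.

4.00 hours

The shift: in 08:04→08:06, out 12:05→12:06; 4 h 0 min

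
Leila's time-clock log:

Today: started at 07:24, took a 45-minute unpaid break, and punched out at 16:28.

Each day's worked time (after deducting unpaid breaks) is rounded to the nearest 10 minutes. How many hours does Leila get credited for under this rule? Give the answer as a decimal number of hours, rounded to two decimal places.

Today: 07:24–16:28 = 9 h 4 min − 45 min = 8 h 19 min → rounds to 8 h 20 min

8.33 hours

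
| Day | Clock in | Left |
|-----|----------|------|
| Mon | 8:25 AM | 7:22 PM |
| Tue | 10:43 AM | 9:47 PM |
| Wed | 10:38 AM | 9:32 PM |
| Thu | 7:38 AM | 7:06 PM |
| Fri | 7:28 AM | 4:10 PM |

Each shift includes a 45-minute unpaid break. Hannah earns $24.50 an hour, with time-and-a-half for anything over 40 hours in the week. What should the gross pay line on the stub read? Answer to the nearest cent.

Mon: 8:25 AM–7:22 PM = 10 h 57 min; less 45 min break → 10 h 12 min
Tue: 10:43 AM–9:47 PM = 11 h 4 min; less 45 min break → 10 h 19 min
Wed: 10:38 AM–9:32 PM = 10 h 54 min; less 45 min break → 10 h 9 min
Thu: 7:38 AM–7:06 PM = 11 h 28 min; less 45 min break → 10 h 43 min
Fri: 7:28 AM–4:10 PM = 8 h 42 min; less 45 min break → 7 h 57 min
Total worked: 49 h 20 min = 2960 min.
Regular 40 h 0 min = 2400 min at $24.50/h; overtime 9 h 20 min = 560 min at $36.75/h.
Pay = (2400 × $24.50 + 560 × $36.75) ÷ 60 = $1323.00.

$1323.00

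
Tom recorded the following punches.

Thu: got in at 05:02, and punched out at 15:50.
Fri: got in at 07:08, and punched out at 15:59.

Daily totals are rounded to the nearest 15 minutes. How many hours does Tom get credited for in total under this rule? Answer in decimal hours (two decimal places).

19.50 hours

Thu: 05:02–15:50 = 10 h 48 min → rounds to 10 h 45 min
Fri: 07:08–15:59 = 8 h 51 min → rounds to 8 h 45 min
Total credited: 19 h 30 min.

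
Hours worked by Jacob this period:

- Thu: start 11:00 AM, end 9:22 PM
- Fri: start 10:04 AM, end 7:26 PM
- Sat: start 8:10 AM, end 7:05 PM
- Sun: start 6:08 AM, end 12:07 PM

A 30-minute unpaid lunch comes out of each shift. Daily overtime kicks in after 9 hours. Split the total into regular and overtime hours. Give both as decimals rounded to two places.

Thu: 11:00 AM–9:22 PM = 10 h 22 min; less 30 min break → 9 h 52 min
Fri: 10:04 AM–7:26 PM = 9 h 22 min; less 30 min break → 8 h 52 min
Sat: 8:10 AM–7:05 PM = 10 h 55 min; less 30 min break → 10 h 25 min
Sun: 6:08 AM–12:07 PM = 5 h 59 min; less 30 min break → 5 h 29 min
Thu reg 9 h 0 min / OT 0 h 52 min; Fri reg 8 h 52 min / OT 0 h 0 min; Sat reg 9 h 0 min / OT 1 h 25 min; Sun reg 5 h 29 min / OT 0 h 0 min.
Totals: regular 32 h 21 min, overtime 2 h 17 min.

Regular 32.35 hours, overtime 2.28 hours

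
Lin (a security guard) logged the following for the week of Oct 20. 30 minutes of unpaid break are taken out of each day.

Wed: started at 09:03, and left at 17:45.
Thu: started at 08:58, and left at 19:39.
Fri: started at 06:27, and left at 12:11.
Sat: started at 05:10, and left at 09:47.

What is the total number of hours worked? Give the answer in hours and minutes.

Wed: 09:03–17:45 = 8 h 42 min; less 30 min break → 8 h 12 min
Thu: 08:58–19:39 = 10 h 41 min; less 30 min break → 10 h 11 min
Fri: 06:27–12:11 = 5 h 44 min; less 30 min break → 5 h 14 min
Sat: 05:10–09:47 = 4 h 37 min; less 30 min break → 4 h 7 min
Total: 8 h 12 min + 10 h 11 min + 5 h 14 min + 4 h 7 min = 27 h 44 min.

27 h 44 min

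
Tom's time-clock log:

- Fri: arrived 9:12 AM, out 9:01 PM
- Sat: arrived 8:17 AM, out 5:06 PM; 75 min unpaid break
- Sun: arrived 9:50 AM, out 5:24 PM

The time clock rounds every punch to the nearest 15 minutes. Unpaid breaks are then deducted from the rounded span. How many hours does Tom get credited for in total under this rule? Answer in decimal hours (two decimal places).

Fri: in 9:12 AM→9:15 AM, out 9:01 PM→9:00 PM; 11 h 45 min
Sat: in 8:17 AM→8:15 AM, out 5:06 PM→5:00 PM; 8 h 45 min − 75 min = 7 h 30 min
Sun: in 9:50 AM→9:45 AM, out 5:24 PM→5:30 PM; 7 h 45 min
Total credited: 27 h 0 min.

27.00 hours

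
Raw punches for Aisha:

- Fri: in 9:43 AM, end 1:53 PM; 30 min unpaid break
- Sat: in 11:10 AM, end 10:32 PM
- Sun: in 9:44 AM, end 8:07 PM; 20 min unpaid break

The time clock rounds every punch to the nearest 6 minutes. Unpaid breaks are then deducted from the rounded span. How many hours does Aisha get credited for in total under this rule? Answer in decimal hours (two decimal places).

Fri: in 9:43 AM→9:42 AM, out 1:53 PM→1:54 PM; 4 h 12 min − 30 min = 3 h 42 min
Sat: in 11:10 AM→11:12 AM, out 10:32 PM→10:30 PM; 11 h 18 min
Sun: in 9:44 AM→9:42 AM, out 8:07 PM→8:06 PM; 10 h 24 min − 20 min = 10 h 4 min
Total credited: 25 h 4 min.

25.07 hours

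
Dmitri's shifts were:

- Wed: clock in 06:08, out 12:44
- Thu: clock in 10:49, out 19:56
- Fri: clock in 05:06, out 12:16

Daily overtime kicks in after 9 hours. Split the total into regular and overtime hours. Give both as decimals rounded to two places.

Regular 22.77 hours, overtime 0.12 hours

Wed: 06:08–12:44 = 6 h 36 min
Thu: 10:49–19:56 = 9 h 7 min
Fri: 05:06–12:16 = 7 h 10 min
Wed reg 6 h 36 min / OT 0 h 0 min; Thu reg 9 h 0 min / OT 0 h 7 min; Fri reg 7 h 10 min / OT 0 h 0 min.
Totals: regular 22 h 46 min, overtime 0 h 7 min.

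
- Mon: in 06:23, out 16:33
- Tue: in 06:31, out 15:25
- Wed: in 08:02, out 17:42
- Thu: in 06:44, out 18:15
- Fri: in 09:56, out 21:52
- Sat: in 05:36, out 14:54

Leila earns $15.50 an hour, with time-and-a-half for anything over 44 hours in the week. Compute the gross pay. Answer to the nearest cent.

$1088.49

Mon: 06:23–16:33 = 10 h 10 min
Tue: 06:31–15:25 = 8 h 54 min
Wed: 08:02–17:42 = 9 h 40 min
Thu: 06:44–18:15 = 11 h 31 min
Fri: 09:56–21:52 = 11 h 56 min
Sat: 05:36–14:54 = 9 h 18 min
Total worked: 61 h 29 min = 3689 min.
Regular 44 h 0 min = 2640 min at $15.50/h; overtime 17 h 29 min = 1049 min at $23.25/h.
Pay = (2640 × $15.50 + 1049 × $23.25) ÷ 60 = $1088.49.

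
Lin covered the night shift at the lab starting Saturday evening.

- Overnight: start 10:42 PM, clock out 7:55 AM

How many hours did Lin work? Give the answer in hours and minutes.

Overnight: 10:42 PM → midnight = 1 h 18 min; midnight → 7:55 AM = 7 h 55 min; span 9 h 13 min

9 h 13 min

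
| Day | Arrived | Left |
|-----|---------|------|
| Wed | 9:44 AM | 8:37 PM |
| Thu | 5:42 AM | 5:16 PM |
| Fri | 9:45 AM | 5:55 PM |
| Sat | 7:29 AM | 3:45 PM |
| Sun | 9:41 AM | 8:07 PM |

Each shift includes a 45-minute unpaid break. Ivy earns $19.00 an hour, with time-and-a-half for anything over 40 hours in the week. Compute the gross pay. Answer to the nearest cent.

$918.65

Wed: 9:44 AM–8:37 PM = 10 h 53 min; less 45 min break → 10 h 8 min
Thu: 5:42 AM–5:16 PM = 11 h 34 min; less 45 min break → 10 h 49 min
Fri: 9:45 AM–5:55 PM = 8 h 10 min; less 45 min break → 7 h 25 min
Sat: 7:29 AM–3:45 PM = 8 h 16 min; less 45 min break → 7 h 31 min
Sun: 9:41 AM–8:07 PM = 10 h 26 min; less 45 min break → 9 h 41 min
Total worked: 45 h 34 min = 2734 min.
Regular 40 h 0 min = 2400 min at $19.00/h; overtime 5 h 34 min = 334 min at $28.50/h.
Pay = (2400 × $19.00 + 334 × $28.50) ÷ 60 = $918.65.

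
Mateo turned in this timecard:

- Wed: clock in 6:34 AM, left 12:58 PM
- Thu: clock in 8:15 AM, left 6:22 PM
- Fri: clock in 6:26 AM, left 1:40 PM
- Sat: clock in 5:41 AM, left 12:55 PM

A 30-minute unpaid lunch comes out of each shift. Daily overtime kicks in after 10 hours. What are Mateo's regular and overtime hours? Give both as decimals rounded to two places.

Wed: 6:34 AM–12:58 PM = 6 h 24 min; less 30 min break → 5 h 54 min
Thu: 8:15 AM–6:22 PM = 10 h 7 min; less 30 min break → 9 h 37 min
Fri: 6:26 AM–1:40 PM = 7 h 14 min; less 30 min break → 6 h 44 min
Sat: 5:41 AM–12:55 PM = 7 h 14 min; less 30 min break → 6 h 44 min
Wed reg 5 h 54 min / OT 0 h 0 min; Thu reg 9 h 37 min / OT 0 h 0 min; Fri reg 6 h 44 min / OT 0 h 0 min; Sat reg 6 h 44 min / OT 0 h 0 min.
Totals: regular 28 h 59 min, overtime 0 h 0 min.

Regular 28.98 hours, overtime 0.00 hours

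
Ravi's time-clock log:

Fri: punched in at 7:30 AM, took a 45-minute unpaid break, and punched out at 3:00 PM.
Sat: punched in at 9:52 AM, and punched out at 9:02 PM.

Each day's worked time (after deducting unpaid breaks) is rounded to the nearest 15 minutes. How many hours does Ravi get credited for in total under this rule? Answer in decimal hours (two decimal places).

Fri: 7:30 AM–3:00 PM = 7 h 30 min − 45 min = 6 h 45 min → rounds to 6 h 45 min
Sat: 9:52 AM–9:02 PM = 11 h 10 min → rounds to 11 h 15 min
Total credited: 18 h 0 min.

18.00 hours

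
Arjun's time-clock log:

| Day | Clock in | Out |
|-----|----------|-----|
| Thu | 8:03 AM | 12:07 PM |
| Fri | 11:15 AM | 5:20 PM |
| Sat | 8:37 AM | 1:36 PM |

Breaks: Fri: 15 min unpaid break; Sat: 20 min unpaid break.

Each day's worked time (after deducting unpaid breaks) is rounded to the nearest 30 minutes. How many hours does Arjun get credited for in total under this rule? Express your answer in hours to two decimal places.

14.50 hours

Thu: 8:03 AM–12:07 PM = 4 h 4 min → rounds to 4 h 0 min
Fri: 11:15 AM–5:20 PM = 6 h 5 min − 15 min = 5 h 50 min → rounds to 6 h 0 min
Sat: 8:37 AM–1:36 PM = 4 h 59 min − 20 min = 4 h 39 min → rounds to 4 h 30 min
Total credited: 14 h 30 min.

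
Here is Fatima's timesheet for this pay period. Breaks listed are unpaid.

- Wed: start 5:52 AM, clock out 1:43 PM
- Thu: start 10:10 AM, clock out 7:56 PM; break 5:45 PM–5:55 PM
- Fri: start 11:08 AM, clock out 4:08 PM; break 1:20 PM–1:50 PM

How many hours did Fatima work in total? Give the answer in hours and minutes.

21 h 57 min

Wed: 5:52 AM–1:43 PM = 7 h 51 min
Thu: 10:10 AM–7:56 PM = 9 h 46 min; less 10 min break → 9 h 36 min
Fri: 11:08 AM–4:08 PM = 5 h 0 min; less 30 min break → 4 h 30 min
Total: 7 h 51 min + 9 h 36 min + 4 h 30 min = 21 h 57 min.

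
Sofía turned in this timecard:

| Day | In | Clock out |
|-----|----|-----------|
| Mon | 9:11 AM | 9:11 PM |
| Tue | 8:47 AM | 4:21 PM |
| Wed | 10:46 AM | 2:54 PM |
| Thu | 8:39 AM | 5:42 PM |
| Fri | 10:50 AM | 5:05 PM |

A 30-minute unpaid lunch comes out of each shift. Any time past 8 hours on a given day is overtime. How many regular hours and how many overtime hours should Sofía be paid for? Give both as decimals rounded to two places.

Regular 32.45 hours, overtime 4.05 hours

Mon: 9:11 AM–9:11 PM = 12 h 0 min; less 30 min break → 11 h 30 min
Tue: 8:47 AM–4:21 PM = 7 h 34 min; less 30 min break → 7 h 4 min
Wed: 10:46 AM–2:54 PM = 4 h 8 min; less 30 min break → 3 h 38 min
Thu: 8:39 AM–5:42 PM = 9 h 3 min; less 30 min break → 8 h 33 min
Fri: 10:50 AM–5:05 PM = 6 h 15 min; less 30 min break → 5 h 45 min
Mon reg 8 h 0 min / OT 3 h 30 min; Tue reg 7 h 4 min / OT 0 h 0 min; Wed reg 3 h 38 min / OT 0 h 0 min; Thu reg 8 h 0 min / OT 0 h 33 min; Fri reg 5 h 45 min / OT 0 h 0 min.
Totals: regular 32 h 27 min, overtime 4 h 3 min.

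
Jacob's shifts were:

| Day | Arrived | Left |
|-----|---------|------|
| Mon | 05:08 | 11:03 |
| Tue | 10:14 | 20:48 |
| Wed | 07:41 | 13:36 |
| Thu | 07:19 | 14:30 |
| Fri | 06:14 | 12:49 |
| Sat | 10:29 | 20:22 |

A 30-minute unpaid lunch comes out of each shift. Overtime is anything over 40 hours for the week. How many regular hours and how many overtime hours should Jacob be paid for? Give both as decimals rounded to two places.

Regular 40.00 hours, overtime 3.05 hours

Mon: 05:08–11:03 = 5 h 55 min; less 30 min break → 5 h 25 min
Tue: 10:14–20:48 = 10 h 34 min; less 30 min break → 10 h 4 min
Wed: 07:41–13:36 = 5 h 55 min; less 30 min break → 5 h 25 min
Thu: 07:19–14:30 = 7 h 11 min; less 30 min break → 6 h 41 min
Fri: 06:14–12:49 = 6 h 35 min; less 30 min break → 6 h 5 min
Sat: 10:29–20:22 = 9 h 53 min; less 30 min break → 9 h 23 min
Total worked: 43 h 3 min = 43.05 h.
Threshold 40 h → overtime 3 h 3 min, regular 40 h 0 min.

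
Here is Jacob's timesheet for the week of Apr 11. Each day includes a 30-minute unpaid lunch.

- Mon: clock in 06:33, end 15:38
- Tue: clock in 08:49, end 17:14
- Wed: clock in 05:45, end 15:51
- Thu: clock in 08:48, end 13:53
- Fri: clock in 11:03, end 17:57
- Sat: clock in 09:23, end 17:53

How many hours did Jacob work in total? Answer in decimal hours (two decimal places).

Mon: 06:33–15:38 = 9 h 5 min; less 30 min break → 8 h 35 min
Tue: 08:49–17:14 = 8 h 25 min; less 30 min break → 7 h 55 min
Wed: 05:45–15:51 = 10 h 6 min; less 30 min break → 9 h 36 min
Thu: 08:48–13:53 = 5 h 5 min; less 30 min break → 4 h 35 min
Fri: 11:03–17:57 = 6 h 54 min; less 30 min break → 6 h 24 min
Sat: 09:23–17:53 = 8 h 30 min; less 30 min break → 8 h 0 min
Total: 8 h 35 min + 7 h 55 min + 9 h 36 min + 4 h 35 min + 6 h 24 min + 8 h 0 min = 45 h 5 min.

45.08 hours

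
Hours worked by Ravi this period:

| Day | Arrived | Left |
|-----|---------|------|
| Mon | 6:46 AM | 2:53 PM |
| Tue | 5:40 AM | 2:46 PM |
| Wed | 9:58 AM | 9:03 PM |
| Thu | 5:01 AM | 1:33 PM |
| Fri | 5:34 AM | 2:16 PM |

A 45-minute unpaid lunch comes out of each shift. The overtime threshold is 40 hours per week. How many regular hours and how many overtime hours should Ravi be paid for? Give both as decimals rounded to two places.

Regular 40.00 hours, overtime 1.78 hours

Mon: 6:46 AM–2:53 PM = 8 h 7 min; less 45 min break → 7 h 22 min
Tue: 5:40 AM–2:46 PM = 9 h 6 min; less 45 min break → 8 h 21 min
Wed: 9:58 AM–9:03 PM = 11 h 5 min; less 45 min break → 10 h 20 min
Thu: 5:01 AM–1:33 PM = 8 h 32 min; less 45 min break → 7 h 47 min
Fri: 5:34 AM–2:16 PM = 8 h 42 min; less 45 min break → 7 h 57 min
Total worked: 41 h 47 min = 41.78 h.
Threshold 40 h → overtime 1 h 47 min, regular 40 h 0 min.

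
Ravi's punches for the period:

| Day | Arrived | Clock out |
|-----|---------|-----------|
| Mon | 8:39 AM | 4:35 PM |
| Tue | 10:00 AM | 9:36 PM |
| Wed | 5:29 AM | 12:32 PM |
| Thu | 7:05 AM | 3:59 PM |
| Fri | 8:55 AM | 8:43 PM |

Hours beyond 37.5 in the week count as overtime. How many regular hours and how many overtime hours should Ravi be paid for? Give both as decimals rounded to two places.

Mon: 8:39 AM–4:35 PM = 7 h 56 min
Tue: 10:00 AM–9:36 PM = 11 h 36 min
Wed: 5:29 AM–12:32 PM = 7 h 3 min
Thu: 7:05 AM–3:59 PM = 8 h 54 min
Fri: 8:55 AM–8:43 PM = 11 h 48 min
Total worked: 47 h 17 min = 47.28 h.
Threshold 37.5 h → overtime 9 h 47 min, regular 37 h 30 min.

Regular 37.50 hours, overtime 9.78 hours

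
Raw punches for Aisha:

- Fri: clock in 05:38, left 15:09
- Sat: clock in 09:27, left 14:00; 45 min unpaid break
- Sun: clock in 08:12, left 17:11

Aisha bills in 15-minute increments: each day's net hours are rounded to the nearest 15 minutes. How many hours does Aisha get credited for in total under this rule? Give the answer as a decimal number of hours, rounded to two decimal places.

22.25 hours

Fri: 05:38–15:09 = 9 h 31 min → rounds to 9 h 30 min
Sat: 09:27–14:00 = 4 h 33 min − 45 min = 3 h 48 min → rounds to 3 h 45 min
Sun: 08:12–17:11 = 8 h 59 min → rounds to 9 h 0 min
Total credited: 22 h 15 min.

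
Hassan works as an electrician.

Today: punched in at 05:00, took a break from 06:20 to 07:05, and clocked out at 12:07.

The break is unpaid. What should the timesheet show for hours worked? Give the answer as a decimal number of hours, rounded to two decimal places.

6.37 hours

Today: 05:00–12:07 = 7 h 7 min; less 45 min break → 6 h 22 min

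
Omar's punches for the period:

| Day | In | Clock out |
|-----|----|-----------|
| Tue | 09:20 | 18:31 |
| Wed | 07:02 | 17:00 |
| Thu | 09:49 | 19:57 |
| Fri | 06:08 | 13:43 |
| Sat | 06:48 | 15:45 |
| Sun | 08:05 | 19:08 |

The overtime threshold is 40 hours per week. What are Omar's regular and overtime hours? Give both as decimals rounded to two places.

Regular 40.00 hours, overtime 16.87 hours

Tue: 09:20–18:31 = 9 h 11 min
Wed: 07:02–17:00 = 9 h 58 min
Thu: 09:49–19:57 = 10 h 8 min
Fri: 06:08–13:43 = 7 h 35 min
Sat: 06:48–15:45 = 8 h 57 min
Sun: 08:05–19:08 = 11 h 3 min
Total worked: 56 h 52 min = 56.87 h.
Threshold 40 h → overtime 16 h 52 min, regular 40 h 0 min.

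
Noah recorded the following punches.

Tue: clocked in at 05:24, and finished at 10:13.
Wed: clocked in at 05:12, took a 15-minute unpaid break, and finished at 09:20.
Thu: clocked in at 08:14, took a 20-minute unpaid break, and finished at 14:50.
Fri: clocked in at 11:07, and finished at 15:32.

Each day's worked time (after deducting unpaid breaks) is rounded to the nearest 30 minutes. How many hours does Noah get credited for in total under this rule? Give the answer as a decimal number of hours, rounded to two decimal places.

Tue: 05:24–10:13 = 4 h 49 min → rounds to 5 h 0 min
Wed: 05:12–09:20 = 4 h 8 min − 15 min = 3 h 53 min → rounds to 4 h 0 min
Thu: 08:14–14:50 = 6 h 36 min − 20 min = 6 h 16 min → rounds to 6 h 30 min
Fri: 11:07–15:32 = 4 h 25 min → rounds to 4 h 30 min
Total credited: 20 h 0 min.

20.00 hours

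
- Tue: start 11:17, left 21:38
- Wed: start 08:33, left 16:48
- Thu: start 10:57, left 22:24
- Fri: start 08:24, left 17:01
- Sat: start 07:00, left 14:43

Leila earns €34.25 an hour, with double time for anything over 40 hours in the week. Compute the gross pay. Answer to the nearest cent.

€1807.26

Tue: 11:17–21:38 = 10 h 21 min
Wed: 08:33–16:48 = 8 h 15 min
Thu: 10:57–22:24 = 11 h 27 min
Fri: 08:24–17:01 = 8 h 37 min
Sat: 07:00–14:43 = 7 h 43 min
Total worked: 46 h 23 min = 2783 min.
Regular 40 h 0 min = 2400 min at €34.25/h; overtime 6 h 23 min = 383 min at €68.50/h.
Pay = (2400 × €34.25 + 383 × €68.50) ÷ 60 = €1807.26.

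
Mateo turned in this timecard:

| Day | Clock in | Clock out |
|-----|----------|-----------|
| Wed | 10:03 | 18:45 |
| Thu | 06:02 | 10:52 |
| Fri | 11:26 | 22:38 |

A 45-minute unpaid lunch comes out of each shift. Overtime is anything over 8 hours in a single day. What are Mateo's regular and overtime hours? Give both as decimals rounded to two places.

Regular 20.03 hours, overtime 2.45 hours

Wed: 10:03–18:45 = 8 h 42 min; less 45 min break → 7 h 57 min
Thu: 06:02–10:52 = 4 h 50 min; less 45 min break → 4 h 5 min
Fri: 11:26–22:38 = 11 h 12 min; less 45 min break → 10 h 27 min
Wed reg 7 h 57 min / OT 0 h 0 min; Thu reg 4 h 5 min / OT 0 h 0 min; Fri reg 8 h 0 min / OT 2 h 27 min.
Totals: regular 20 h 2 min, overtime 2 h 27 min.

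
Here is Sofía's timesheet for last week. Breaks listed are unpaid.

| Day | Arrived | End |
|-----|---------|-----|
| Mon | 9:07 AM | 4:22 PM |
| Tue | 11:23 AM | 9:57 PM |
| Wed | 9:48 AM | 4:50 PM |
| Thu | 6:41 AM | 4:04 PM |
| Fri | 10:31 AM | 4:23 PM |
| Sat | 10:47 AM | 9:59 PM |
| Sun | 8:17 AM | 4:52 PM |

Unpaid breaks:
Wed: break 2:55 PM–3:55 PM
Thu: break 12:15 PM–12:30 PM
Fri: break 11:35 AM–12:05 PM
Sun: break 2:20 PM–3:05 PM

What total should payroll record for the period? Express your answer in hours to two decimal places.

Mon: 9:07 AM–4:22 PM = 7 h 15 min
Tue: 11:23 AM–9:57 PM = 10 h 34 min
Wed: 9:48 AM–4:50 PM = 7 h 2 min; less 60 min break → 6 h 2 min
Thu: 6:41 AM–4:04 PM = 9 h 23 min; less 15 min break → 9 h 8 min
Fri: 10:31 AM–4:23 PM = 5 h 52 min; less 30 min break → 5 h 22 min
Sat: 10:47 AM–9:59 PM = 11 h 12 min
Sun: 8:17 AM–4:52 PM = 8 h 35 min; less 45 min break → 7 h 50 min
Total: 7 h 15 min + 10 h 34 min + 6 h 2 min + 9 h 8 min + 5 h 22 min + 11 h 12 min + 7 h 50 min = 57 h 23 min.

57.38 hours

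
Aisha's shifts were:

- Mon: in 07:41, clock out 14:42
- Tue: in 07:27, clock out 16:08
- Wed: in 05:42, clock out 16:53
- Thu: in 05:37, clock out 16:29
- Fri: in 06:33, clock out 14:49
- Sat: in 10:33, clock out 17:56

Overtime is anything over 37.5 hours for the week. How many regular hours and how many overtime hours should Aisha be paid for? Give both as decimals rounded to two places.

Mon: 07:41–14:42 = 7 h 1 min
Tue: 07:27–16:08 = 8 h 41 min
Wed: 05:42–16:53 = 11 h 11 min
Thu: 05:37–16:29 = 10 h 52 min
Fri: 06:33–14:49 = 8 h 16 min
Sat: 10:33–17:56 = 7 h 23 min
Total worked: 53 h 24 min = 53.40 h.
Threshold 37.5 h → overtime 15 h 54 min, regular 37 h 30 min.

Regular 37.50 hours, overtime 15.90 hours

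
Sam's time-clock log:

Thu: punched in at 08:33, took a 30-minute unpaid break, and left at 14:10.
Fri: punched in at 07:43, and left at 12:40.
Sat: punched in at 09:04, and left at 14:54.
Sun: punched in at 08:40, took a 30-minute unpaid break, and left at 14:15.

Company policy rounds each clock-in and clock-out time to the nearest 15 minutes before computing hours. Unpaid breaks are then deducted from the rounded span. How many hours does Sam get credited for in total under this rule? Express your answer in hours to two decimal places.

Thu: in 08:33→08:30, out 14:10→14:15; 5 h 45 min − 30 min = 5 h 15 min
Fri: in 07:43→07:45, out 12:40→12:45; 5 h 0 min
Sat: in 09:04→09:00, out 14:54→15:00; 6 h 0 min
Sun: in 08:40→08:45, out 14:15→14:15; 5 h 30 min − 30 min = 5 h 0 min
Total credited: 21 h 15 min.

21.25 hours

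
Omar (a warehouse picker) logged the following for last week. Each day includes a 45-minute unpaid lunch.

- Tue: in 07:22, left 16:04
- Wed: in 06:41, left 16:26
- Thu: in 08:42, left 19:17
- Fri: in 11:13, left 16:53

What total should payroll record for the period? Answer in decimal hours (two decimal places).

31.70 hours

Tue: 07:22–16:04 = 8 h 42 min; less 45 min break → 7 h 57 min
Wed: 06:41–16:26 = 9 h 45 min; less 45 min break → 9 h 0 min
Thu: 08:42–19:17 = 10 h 35 min; less 45 min break → 9 h 50 min
Fri: 11:13–16:53 = 5 h 40 min; less 45 min break → 4 h 55 min
Total: 7 h 57 min + 9 h 0 min + 9 h 50 min + 4 h 55 min = 31 h 42 min.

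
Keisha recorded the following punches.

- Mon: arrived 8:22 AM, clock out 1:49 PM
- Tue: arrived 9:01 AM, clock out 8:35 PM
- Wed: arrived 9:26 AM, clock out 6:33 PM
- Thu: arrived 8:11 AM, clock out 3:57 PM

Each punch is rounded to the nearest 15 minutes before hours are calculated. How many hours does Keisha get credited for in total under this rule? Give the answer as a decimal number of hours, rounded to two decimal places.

Mon: in 8:22 AM→8:15 AM, out 1:49 PM→1:45 PM; 5 h 30 min
Tue: in 9:01 AM→9:00 AM, out 8:35 PM→8:30 PM; 11 h 30 min
Wed: in 9:26 AM→9:30 AM, out 6:33 PM→6:30 PM; 9 h 0 min
Thu: in 8:11 AM→8:15 AM, out 3:57 PM→4:00 PM; 7 h 45 min
Total credited: 33 h 45 min.

33.75 hours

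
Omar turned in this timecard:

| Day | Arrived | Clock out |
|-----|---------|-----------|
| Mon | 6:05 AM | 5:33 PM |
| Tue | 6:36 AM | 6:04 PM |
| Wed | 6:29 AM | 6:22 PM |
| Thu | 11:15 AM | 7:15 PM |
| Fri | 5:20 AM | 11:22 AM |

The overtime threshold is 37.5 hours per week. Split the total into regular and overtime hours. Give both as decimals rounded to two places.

Mon: 6:05 AM–5:33 PM = 11 h 28 min
Tue: 6:36 AM–6:04 PM = 11 h 28 min
Wed: 6:29 AM–6:22 PM = 11 h 53 min
Thu: 11:15 AM–7:15 PM = 8 h 0 min
Fri: 5:20 AM–11:22 AM = 6 h 2 min
Total worked: 48 h 51 min = 48.85 h.
Threshold 37.5 h → overtime 11 h 21 min, regular 37 h 30 min.

Regular 37.50 hours, overtime 11.35 hours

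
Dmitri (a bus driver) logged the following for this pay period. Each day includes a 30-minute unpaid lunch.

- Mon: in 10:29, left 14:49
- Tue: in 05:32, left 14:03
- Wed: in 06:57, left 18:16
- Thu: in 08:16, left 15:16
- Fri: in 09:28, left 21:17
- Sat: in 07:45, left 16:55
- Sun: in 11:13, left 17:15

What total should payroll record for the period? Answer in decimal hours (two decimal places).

54.68 hours

Mon: 10:29–14:49 = 4 h 20 min; less 30 min break → 3 h 50 min
Tue: 05:32–14:03 = 8 h 31 min; less 30 min break → 8 h 1 min
Wed: 06:57–18:16 = 11 h 19 min; less 30 min break → 10 h 49 min
Thu: 08:16–15:16 = 7 h 0 min; less 30 min break → 6 h 30 min
Fri: 09:28–21:17 = 11 h 49 min; less 30 min break → 11 h 19 min
Sat: 07:45–16:55 = 9 h 10 min; less 30 min break → 8 h 40 min
Sun: 11:13–17:15 = 6 h 2 min; less 30 min break → 5 h 32 min
Total: 3 h 50 min + 8 h 1 min + 10 h 49 min + 6 h 30 min + 11 h 19 min + 8 h 40 min + 5 h 32 min = 54 h 41 min.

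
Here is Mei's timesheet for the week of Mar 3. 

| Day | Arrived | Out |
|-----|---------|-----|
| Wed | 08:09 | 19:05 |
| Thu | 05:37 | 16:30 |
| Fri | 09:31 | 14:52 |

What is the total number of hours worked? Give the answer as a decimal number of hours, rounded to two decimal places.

Wed: 08:09–19:05 = 10 h 56 min
Thu: 05:37–16:30 = 10 h 53 min
Fri: 09:31–14:52 = 5 h 21 min
Total: 10 h 56 min + 10 h 53 min + 5 h 21 min = 27 h 10 min.

27.17 hours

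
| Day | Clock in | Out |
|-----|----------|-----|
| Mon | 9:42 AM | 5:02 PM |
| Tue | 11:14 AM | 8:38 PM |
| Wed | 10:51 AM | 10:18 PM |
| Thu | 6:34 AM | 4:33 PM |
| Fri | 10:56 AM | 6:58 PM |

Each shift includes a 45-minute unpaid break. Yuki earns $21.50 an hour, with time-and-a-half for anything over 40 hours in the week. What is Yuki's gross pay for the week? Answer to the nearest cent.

Mon: 9:42 AM–5:02 PM = 7 h 20 min; less 45 min break → 6 h 35 min
Tue: 11:14 AM–8:38 PM = 9 h 24 min; less 45 min break → 8 h 39 min
Wed: 10:51 AM–10:18 PM = 11 h 27 min; less 45 min break → 10 h 42 min
Thu: 6:34 AM–4:33 PM = 9 h 59 min; less 45 min break → 9 h 14 min
Fri: 10:56 AM–6:58 PM = 8 h 2 min; less 45 min break → 7 h 17 min
Total worked: 42 h 27 min = 2547 min.
Regular 40 h 0 min = 2400 min at $21.50/h; overtime 2 h 27 min = 147 min at $32.25/h.
Pay = (2400 × $21.50 + 147 × $32.25) ÷ 60 = $939.01.

$939.01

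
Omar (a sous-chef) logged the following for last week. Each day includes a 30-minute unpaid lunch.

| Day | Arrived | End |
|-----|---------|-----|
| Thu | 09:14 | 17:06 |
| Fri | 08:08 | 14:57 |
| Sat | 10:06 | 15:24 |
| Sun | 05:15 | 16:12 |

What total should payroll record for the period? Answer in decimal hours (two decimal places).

28.93 hours

Thu: 09:14–17:06 = 7 h 52 min; less 30 min break → 7 h 22 min
Fri: 08:08–14:57 = 6 h 49 min; less 30 min break → 6 h 19 min
Sat: 10:06–15:24 = 5 h 18 min; less 30 min break → 4 h 48 min
Sun: 05:15–16:12 = 10 h 57 min; less 30 min break → 10 h 27 min
Total: 7 h 22 min + 6 h 19 min + 4 h 48 min + 10 h 27 min = 28 h 56 min.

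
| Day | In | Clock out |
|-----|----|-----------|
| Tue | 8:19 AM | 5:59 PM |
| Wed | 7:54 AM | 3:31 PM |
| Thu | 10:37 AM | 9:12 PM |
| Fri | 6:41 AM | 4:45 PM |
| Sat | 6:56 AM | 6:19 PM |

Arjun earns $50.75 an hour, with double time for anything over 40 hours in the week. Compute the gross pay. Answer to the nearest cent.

$2975.64

Tue: 8:19 AM–5:59 PM = 9 h 40 min
Wed: 7:54 AM–3:31 PM = 7 h 37 min
Thu: 10:37 AM–9:12 PM = 10 h 35 min
Fri: 6:41 AM–4:45 PM = 10 h 4 min
Sat: 6:56 AM–6:19 PM = 11 h 23 min
Total worked: 49 h 19 min = 2959 min.
Regular 40 h 0 min = 2400 min at $50.75/h; overtime 9 h 19 min = 559 min at $101.50/h.
Pay = (2400 × $50.75 + 559 × $101.50) ÷ 60 = $2975.64.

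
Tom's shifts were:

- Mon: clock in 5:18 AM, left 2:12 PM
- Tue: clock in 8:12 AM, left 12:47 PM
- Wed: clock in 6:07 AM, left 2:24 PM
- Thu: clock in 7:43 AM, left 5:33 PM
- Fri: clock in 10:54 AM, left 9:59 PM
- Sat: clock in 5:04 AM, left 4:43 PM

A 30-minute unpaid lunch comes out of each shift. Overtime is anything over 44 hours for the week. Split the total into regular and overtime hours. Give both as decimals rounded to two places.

Mon: 5:18 AM–2:12 PM = 8 h 54 min; less 30 min break → 8 h 24 min
Tue: 8:12 AM–12:47 PM = 4 h 35 min; less 30 min break → 4 h 5 min
Wed: 6:07 AM–2:24 PM = 8 h 17 min; less 30 min break → 7 h 47 min
Thu: 7:43 AM–5:33 PM = 9 h 50 min; less 30 min break → 9 h 20 min
Fri: 10:54 AM–9:59 PM = 11 h 5 min; less 30 min break → 10 h 35 min
Sat: 5:04 AM–4:43 PM = 11 h 39 min; less 30 min break → 11 h 9 min
Total worked: 51 h 20 min = 51.33 h.
Threshold 44 h → overtime 7 h 20 min, regular 44 h 0 min.

Regular 44.00 hours, overtime 7.33 hours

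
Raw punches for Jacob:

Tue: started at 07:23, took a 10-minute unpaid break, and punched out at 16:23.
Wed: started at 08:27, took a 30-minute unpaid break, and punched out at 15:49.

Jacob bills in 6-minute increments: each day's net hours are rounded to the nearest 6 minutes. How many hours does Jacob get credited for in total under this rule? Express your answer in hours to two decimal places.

15.70 hours

Tue: 07:23–16:23 = 9 h 0 min − 10 min = 8 h 50 min → rounds to 8 h 48 min
Wed: 08:27–15:49 = 7 h 22 min − 30 min = 6 h 52 min → rounds to 6 h 54 min
Total credited: 15 h 42 min.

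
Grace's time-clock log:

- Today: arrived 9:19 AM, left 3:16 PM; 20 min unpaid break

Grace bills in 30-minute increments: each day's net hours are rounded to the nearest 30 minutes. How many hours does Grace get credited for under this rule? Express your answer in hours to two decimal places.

5.50 hours

Today: 9:19 AM–3:16 PM = 5 h 57 min − 20 min = 5 h 37 min → rounds to 5 h 30 min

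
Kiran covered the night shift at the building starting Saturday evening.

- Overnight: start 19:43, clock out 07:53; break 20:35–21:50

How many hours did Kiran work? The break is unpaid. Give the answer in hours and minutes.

Overnight: 19:43 → midnight = 4 h 17 min; midnight → 07:53 = 7 h 53 min; span 12 h 10 min; less 75 min break → 10 h 55 min

10 h 55 min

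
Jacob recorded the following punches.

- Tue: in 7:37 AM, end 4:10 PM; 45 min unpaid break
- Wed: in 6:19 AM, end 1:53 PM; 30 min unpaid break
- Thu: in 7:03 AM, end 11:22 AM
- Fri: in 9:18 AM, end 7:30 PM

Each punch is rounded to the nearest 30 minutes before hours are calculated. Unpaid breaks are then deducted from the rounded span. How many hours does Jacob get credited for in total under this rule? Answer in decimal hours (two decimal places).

29.25 hours

Tue: in 7:37 AM→7:30 AM, out 4:10 PM→4:00 PM; 8 h 30 min − 45 min = 7 h 45 min
Wed: in 6:19 AM→6:30 AM, out 1:53 PM→2:00 PM; 7 h 30 min − 30 min = 7 h 0 min
Thu: in 7:03 AM→7:00 AM, out 11:22 AM→11:30 AM; 4 h 30 min
Fri: in 9:18 AM→9:30 AM, out 7:30 PM→7:30 PM; 10 h 0 min
Total credited: 29 h 15 min.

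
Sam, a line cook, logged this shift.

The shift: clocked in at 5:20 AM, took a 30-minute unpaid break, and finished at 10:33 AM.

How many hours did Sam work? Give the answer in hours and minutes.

4 h 43 min

The shift: 5:20 AM–10:33 AM = 5 h 13 min; less 30 min break → 4 h 43 min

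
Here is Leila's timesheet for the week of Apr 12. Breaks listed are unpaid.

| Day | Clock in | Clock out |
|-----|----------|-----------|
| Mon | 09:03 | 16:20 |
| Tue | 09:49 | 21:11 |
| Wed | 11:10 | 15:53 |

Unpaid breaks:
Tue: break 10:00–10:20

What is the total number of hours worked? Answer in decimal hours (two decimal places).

23.03 hours

Mon: 09:03–16:20 = 7 h 17 min
Tue: 09:49–21:11 = 11 h 22 min; less 20 min break → 11 h 2 min
Wed: 11:10–15:53 = 4 h 43 min
Total: 7 h 17 min + 11 h 2 min + 4 h 43 min = 23 h 2 min.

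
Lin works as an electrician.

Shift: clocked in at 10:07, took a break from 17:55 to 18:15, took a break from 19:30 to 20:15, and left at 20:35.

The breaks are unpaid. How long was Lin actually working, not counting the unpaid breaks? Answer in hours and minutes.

9 h 23 min

Shift: 10:07–20:35 = 10 h 28 min; less 65 min break → 9 h 23 min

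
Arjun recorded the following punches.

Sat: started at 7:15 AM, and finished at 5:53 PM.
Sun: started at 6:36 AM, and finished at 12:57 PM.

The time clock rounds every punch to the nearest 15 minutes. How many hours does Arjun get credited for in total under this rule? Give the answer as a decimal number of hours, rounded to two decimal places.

17.25 hours

Sat: in 7:15 AM→7:15 AM, out 5:53 PM→6:00 PM; 10 h 45 min
Sun: in 6:36 AM→6:30 AM, out 12:57 PM→1:00 PM; 6 h 30 min
Total credited: 17 h 15 min.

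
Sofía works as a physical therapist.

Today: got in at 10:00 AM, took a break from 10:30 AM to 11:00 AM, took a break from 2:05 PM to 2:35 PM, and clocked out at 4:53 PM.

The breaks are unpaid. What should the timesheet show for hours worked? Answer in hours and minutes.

5 h 53 min

Today: 10:00 AM–4:53 PM = 6 h 53 min; less 60 min break → 5 h 53 min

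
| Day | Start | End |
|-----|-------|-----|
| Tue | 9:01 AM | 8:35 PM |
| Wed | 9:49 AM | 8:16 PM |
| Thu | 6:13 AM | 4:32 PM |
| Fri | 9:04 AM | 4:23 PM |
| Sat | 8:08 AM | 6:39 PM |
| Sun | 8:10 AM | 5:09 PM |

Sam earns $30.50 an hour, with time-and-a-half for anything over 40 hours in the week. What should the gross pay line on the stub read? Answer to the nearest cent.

Tue: 9:01 AM–8:35 PM = 11 h 34 min
Wed: 9:49 AM–8:16 PM = 10 h 27 min
Thu: 6:13 AM–4:32 PM = 10 h 19 min
Fri: 9:04 AM–4:23 PM = 7 h 19 min
Sat: 8:08 AM–6:39 PM = 10 h 31 min
Sun: 8:10 AM–5:09 PM = 8 h 59 min
Total worked: 59 h 9 min = 3549 min.
Regular 40 h 0 min = 2400 min at $30.50/h; overtime 19 h 9 min = 1149 min at $45.75/h.
Pay = (2400 × $30.50 + 1149 × $45.75) ÷ 60 = $2096.11.

$2096.11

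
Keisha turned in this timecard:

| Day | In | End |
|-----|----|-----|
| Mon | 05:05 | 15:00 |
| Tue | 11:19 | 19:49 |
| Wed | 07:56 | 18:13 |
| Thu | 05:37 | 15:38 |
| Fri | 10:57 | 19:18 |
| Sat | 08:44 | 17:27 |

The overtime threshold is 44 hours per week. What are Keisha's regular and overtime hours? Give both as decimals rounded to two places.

Mon: 05:05–15:00 = 9 h 55 min
Tue: 11:19–19:49 = 8 h 30 min
Wed: 07:56–18:13 = 10 h 17 min
Thu: 05:37–15:38 = 10 h 1 min
Fri: 10:57–19:18 = 8 h 21 min
Sat: 08:44–17:27 = 8 h 43 min
Total worked: 55 h 47 min = 55.78 h.
Threshold 44 h → overtime 11 h 47 min, regular 44 h 0 min.

Regular 44.00 hours, overtime 11.78 hours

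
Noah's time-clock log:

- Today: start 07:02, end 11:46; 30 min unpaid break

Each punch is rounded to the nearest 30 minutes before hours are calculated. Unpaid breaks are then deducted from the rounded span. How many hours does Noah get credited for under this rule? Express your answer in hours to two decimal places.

Today: in 07:02→07:00, out 11:46→12:00; 5 h 0 min − 30 min = 4 h 30 min

4.50 hours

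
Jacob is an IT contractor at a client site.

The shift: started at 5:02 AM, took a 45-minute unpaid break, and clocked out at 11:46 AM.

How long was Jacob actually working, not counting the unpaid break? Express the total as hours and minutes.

5 h 59 min

The shift: 5:02 AM–11:46 AM = 6 h 44 min; less 45 min break → 5 h 59 min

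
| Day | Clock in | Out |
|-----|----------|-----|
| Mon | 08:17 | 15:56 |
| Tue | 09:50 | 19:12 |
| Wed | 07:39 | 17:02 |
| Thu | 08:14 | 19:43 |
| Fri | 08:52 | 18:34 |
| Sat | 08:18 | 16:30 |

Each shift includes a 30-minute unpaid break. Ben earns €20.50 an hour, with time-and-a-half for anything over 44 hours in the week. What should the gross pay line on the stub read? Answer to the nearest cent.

Mon: 08:17–15:56 = 7 h 39 min; less 30 min break → 7 h 9 min
Tue: 09:50–19:12 = 9 h 22 min; less 30 min break → 8 h 52 min
Wed: 07:39–17:02 = 9 h 23 min; less 30 min break → 8 h 53 min
Thu: 08:14–19:43 = 11 h 29 min; less 30 min break → 10 h 59 min
Fri: 08:52–18:34 = 9 h 42 min; less 30 min break → 9 h 12 min
Sat: 08:18–16:30 = 8 h 12 min; less 30 min break → 7 h 42 min
Total worked: 52 h 47 min = 3167 min.
Regular 44 h 0 min = 2640 min at €20.50/h; overtime 8 h 47 min = 527 min at €30.75/h.
Pay = (2640 × €20.50 + 527 × €30.75) ÷ 60 = €1172.09.

€1172.09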